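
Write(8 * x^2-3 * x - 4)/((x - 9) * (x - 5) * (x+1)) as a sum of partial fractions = 7/(60*(x + 1)) - 181/(24*(x - 5)) + 617/(40*(x - 9))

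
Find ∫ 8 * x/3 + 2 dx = 4*x^2/3 + 2*x + C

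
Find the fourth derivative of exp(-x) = exp(-x)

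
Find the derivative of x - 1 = 1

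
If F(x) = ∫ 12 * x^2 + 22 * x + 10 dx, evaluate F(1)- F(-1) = 28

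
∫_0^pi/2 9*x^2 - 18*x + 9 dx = 3*(-1 + pi/2)^3 + 3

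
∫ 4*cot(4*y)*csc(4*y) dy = -csc(4*y) + C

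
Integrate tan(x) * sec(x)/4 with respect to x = sec(x)/4 + C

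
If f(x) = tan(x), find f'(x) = cos(x)^(-2)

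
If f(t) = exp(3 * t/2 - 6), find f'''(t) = 27*exp(3*t/2 - 6)/8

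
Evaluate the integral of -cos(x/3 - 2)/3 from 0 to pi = -sin(pi/3 + 2)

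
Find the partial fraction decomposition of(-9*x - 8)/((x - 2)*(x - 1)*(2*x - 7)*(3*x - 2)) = 189/(34*(3*x - 2)) - 316/(255*(2*x - 7)) - 17/(5*(x - 1)) + 13/(6*(x - 2))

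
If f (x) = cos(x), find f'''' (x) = cos(x)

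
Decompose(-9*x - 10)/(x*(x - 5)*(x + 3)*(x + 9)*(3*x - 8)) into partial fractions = 81/(980*(3*x - 8)) + 71/(26460*(x + 9)) - 1/(144*(x + 3)) - 11/(784*(x - 5)) - 1/(108*x)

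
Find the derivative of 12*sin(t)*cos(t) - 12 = 12*cos(2*t)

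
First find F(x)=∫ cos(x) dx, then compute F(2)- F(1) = -sin(1) + sin(2)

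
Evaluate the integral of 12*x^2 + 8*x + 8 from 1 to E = -16 + 8*E + 4*exp(2) + 4*exp(3)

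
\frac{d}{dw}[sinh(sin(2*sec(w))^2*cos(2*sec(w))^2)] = (cos(w - 8/cos(w)) - cos(w + 8/cos(w)))*cosh((cos(2/cos(w))^2 - 1)*cos(2/cos(w))^2)/(cos(2*w) + 1)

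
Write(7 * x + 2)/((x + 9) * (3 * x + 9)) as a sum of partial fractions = 61/(18*(x + 9)) - 19/(18*(x + 3))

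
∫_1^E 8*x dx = -4 + 4*exp(2)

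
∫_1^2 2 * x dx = 3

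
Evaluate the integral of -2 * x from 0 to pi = -pi^2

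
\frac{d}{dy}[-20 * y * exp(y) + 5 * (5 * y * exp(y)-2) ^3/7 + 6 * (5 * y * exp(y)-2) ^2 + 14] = 1875*y^3*exp(3*y)/7 + 1875*y^2*exp(3*y)/7 + 600*y^2*exp(2*y)/7 + 600*y*exp(2*y)/7 - 680*y*exp(y)/7 - 680*exp(y)/7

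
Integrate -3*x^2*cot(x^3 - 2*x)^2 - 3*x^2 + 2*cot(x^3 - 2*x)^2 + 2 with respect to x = cot(x*(x^2 - 2)) + C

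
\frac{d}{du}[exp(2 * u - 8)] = 2*exp(2*u - 8)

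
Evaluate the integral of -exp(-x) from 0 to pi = -1 + exp(-pi)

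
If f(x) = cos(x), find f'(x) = -sin(x)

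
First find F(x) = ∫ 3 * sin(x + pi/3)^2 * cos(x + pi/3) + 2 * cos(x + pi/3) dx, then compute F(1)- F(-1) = sin(3)/2 + 11*sin(1)/4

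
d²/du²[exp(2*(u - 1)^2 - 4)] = 16*u^2*exp(2*u^2 - 4*u - 2) - 32*u*exp(2*u^2 - 4*u - 2) + 20*exp(2*u^2 - 4*u - 2)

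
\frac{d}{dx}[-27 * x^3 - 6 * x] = -81*x^2 - 6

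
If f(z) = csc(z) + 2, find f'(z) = -cot(z)*csc(z)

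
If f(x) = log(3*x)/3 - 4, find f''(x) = -1/(3*x^2)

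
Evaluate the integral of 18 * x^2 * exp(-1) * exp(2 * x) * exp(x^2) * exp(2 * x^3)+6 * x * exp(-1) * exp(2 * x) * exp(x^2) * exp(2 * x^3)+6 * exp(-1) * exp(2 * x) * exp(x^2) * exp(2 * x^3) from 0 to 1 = -3*exp(-1) + 3*exp(4)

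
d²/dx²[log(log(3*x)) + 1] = (-log(x) - log(3) - 1)/(x^2*log(x)^2 + 2*x^2*log(3)*log(x) + x^2*log(3)^2)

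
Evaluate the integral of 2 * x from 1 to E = -1 + exp(2)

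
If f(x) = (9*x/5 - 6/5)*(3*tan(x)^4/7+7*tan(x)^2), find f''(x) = 108*x*tan(x)^6/7 + 702*x*tan(x)^4/7 + 3852*x*tan(x)^2/35 + 126*x/5 - 72*tan(x)^6/7 + 216*tan(x)^5/35 - 468*tan(x)^4/7 + 396*tan(x)^3/7 - 2568*tan(x)^2/35 + 252*tan(x)/5 - 84/5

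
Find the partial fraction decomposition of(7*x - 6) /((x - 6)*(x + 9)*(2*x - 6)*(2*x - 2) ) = 23/(2400*(x + 9)) + 1/(400*(x - 1)) - 5/(96*(x - 3)) + 1/(25*(x - 6))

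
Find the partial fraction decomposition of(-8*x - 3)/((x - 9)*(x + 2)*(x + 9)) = 23/(42*(x + 9)) - 13/(77*(x + 2)) - 25/(66*(x - 9))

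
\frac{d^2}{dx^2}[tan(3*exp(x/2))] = 3*(exp(x/2) + 6*exp(x)*sin(3*exp(x/2))/cos(3*exp(x/2)))/(4*cos(3*exp(x/2))^2)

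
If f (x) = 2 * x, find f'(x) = 2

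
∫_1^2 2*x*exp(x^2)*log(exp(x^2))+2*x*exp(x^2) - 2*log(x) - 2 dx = -4*log(2) - E + 4*exp(4)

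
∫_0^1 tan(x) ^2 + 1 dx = tan(1)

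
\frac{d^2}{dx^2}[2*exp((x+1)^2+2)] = 8*x^2*exp(x^2 + 2*x + 3) + 16*x*exp(x^2 + 2*x + 3) + 12*exp(x^2 + 2*x + 3)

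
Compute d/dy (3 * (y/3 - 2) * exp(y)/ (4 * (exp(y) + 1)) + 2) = (y*exp(y) + exp(2*y) - 5*exp(y))/(4*exp(2*y) + 8*exp(y) + 4)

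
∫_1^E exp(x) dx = -E + exp(E)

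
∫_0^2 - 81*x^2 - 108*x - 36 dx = -504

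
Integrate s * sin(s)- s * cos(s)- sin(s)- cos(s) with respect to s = -sqrt(2)*s*sin(s + pi/4) + C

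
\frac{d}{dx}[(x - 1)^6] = 6*x^5 - 30*x^4 + 60*x^3 - 60*x^2 + 30*x - 6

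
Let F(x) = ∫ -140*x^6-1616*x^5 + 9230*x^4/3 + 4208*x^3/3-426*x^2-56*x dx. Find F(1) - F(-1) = 2720/3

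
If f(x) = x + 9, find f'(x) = 1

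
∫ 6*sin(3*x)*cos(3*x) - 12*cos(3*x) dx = (sin(3*x) - 2)^2 + C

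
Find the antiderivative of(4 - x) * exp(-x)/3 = (x - 3)*exp(-x)/3 + C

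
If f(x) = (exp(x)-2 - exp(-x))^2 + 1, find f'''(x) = (8*exp(4*x) - 4*exp(3*x) - 4*exp(x) - 8)*exp(-2*x)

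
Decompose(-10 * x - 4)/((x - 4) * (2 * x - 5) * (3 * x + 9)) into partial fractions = 116/(99*(2*x - 5)) + 26/(231*(x + 3)) - 44/(63*(x - 4))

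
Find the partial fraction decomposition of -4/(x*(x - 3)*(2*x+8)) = -1/(14*(x + 4)) - 2/(21*(x - 3)) + 1/(6*x)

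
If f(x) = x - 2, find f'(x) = 1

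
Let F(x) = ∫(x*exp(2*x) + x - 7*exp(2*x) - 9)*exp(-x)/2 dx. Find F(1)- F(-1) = -8*E + 8*exp(-1)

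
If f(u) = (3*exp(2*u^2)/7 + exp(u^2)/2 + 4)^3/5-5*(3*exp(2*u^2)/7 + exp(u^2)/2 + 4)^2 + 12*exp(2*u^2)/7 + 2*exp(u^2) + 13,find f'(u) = 324*u*exp(6*u^2)/1715 + 27*u*exp(5*u^2)/49 - 162*u*exp(4*u^2)/49 - 183*u*exp(3*u^2)/28 - 335*u*exp(2*u^2)/7 - 132*u*exp(u^2)/5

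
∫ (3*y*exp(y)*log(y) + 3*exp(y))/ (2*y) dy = 3*exp(y)*log(y)/2 + C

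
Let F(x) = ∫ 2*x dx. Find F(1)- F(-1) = 0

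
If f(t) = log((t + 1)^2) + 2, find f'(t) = 2/(t + 1)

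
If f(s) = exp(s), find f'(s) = exp(s)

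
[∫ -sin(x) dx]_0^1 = -1 + cos(1)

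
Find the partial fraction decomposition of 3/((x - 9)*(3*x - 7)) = -9/(20*(3*x - 7)) + 3/(20*(x - 9))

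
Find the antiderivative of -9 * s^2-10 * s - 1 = -3*s^3 - 5*s^2 - s + C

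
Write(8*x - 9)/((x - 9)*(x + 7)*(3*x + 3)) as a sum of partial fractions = -65/(288*(x + 7)) + 17/(180*(x + 1)) + 21/(160*(x - 9))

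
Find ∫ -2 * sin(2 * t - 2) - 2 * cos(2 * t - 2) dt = -sin(2*t - 2) + cos(2*t - 2) + C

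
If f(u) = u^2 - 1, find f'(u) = 2*u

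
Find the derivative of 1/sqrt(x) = -1/(2*x^(3/2))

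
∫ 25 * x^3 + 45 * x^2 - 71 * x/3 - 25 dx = 25*x^4/4 + 15*x^3 - 71*x^2/6 - 25*x + C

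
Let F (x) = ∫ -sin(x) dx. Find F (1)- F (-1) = 0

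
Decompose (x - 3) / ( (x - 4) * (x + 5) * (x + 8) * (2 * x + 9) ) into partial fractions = 60/(119*(2*x + 9)) + 11/(252*(x + 8)) - 8/(27*(x + 5)) + 1/(1836*(x - 4))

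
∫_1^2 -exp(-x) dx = -exp(-1) + exp(-2)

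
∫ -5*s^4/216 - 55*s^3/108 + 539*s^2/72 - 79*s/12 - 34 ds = -s^5/216 - 55*s^4/432 + 539*s^3/216 - 79*s^2/24 - 34*s + C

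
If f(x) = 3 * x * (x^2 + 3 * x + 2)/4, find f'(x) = 9*x^2/4 + 9*x/2 + 3/2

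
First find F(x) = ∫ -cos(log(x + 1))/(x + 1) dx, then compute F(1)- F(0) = -sin(log(2))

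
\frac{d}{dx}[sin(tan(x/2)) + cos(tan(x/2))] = sqrt(2)*cos(tan(x/2) + pi/4)/(2*cos(x/2)^2)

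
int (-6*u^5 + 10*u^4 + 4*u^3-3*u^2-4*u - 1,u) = -u^6 + 2*u^5 + u^4 - u^3 - 2*u^2 - u + C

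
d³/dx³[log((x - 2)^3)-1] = 6/(x^3 - 6*x^2 + 12*x - 8)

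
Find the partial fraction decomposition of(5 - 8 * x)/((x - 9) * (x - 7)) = 51/(2*(x - 7)) - 67/(2*(x - 9))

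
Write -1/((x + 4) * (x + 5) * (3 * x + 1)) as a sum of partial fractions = -9/(154*(3*x + 1)) - 1/(14*(x + 5)) + 1/(11*(x + 4))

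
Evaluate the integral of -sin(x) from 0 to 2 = -1 + cos(2)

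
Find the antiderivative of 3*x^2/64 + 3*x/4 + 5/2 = x^3/64 + 3*x^2/8 + 5*x/2 + C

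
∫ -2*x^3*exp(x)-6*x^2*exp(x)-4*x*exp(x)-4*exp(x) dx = -2*x*(x^2 + 2)*exp(x) + C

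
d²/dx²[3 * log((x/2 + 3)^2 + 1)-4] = (-6*x^2 - 72*x - 192)/(x^4 + 24*x^3 + 224*x^2 + 960*x + 1600)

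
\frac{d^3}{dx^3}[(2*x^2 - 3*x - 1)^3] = 960*x^3 - 2160*x^2 + 1008*x + 54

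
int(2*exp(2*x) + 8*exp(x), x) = (exp(x) + 4)^2 + C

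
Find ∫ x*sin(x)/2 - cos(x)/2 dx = -x*cos(x)/2 + C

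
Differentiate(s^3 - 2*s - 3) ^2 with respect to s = 6*s^5 - 16*s^3 - 18*s^2 + 8*s + 12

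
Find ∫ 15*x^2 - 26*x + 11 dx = 5*x^3 - 13*x^2 + 11*x + C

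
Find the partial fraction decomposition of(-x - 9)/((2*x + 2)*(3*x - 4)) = -31/(14*(3*x - 4)) + 4/(7*(x + 1))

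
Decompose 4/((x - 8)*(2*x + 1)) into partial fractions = -8/(17*(2*x + 1)) + 4/(17*(x - 8))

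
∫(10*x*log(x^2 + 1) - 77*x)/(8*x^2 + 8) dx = (5*log(x^2 + 1) - 77)*log(x^2 + 1)/16 + C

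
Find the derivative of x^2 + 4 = 2*x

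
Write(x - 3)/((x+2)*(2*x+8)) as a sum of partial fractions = 7/(4*(x + 4)) - 5/(4*(x + 2))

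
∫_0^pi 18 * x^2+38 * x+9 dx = 10 + (5 + 3*pi)*(-2 + 3*pi + 2*pi^2)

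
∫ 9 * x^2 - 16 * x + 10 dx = 3*x^3 - 8*x^2 + 10*x + C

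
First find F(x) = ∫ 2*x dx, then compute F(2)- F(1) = 3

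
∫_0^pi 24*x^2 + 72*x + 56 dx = -27 + 2*pi + (3 + 2*pi)^3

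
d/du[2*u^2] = 4*u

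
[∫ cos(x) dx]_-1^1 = 2*sin(1)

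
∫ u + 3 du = u^2/2 + 3*u + C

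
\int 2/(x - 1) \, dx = log(2*(x - 1)^2) + C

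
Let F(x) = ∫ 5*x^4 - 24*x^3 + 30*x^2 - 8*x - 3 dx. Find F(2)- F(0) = -6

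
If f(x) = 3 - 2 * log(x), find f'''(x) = -4/x^3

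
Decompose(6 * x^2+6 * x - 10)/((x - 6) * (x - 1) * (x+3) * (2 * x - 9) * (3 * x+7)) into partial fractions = -351/(10250*(3*x + 7)) - 2216/(12915*(2*x - 9)) + 13/(540*(x + 3)) + 1/(700*(x - 1)) + 242/(3375*(x - 6))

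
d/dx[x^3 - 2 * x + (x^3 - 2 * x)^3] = 9*x^8 - 42*x^6 + 60*x^4 - 21*x^2 - 2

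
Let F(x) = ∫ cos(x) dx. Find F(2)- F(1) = -sin(1) + sin(2)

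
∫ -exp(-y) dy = exp(-y) + C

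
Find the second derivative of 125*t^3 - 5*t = 750*t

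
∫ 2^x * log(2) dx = 2^x + C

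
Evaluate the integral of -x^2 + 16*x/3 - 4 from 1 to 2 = 5/3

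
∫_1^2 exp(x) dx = -E + exp(2)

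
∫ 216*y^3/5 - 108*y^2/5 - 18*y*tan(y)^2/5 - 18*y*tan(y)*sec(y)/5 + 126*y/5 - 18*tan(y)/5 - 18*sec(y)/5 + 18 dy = 18*y*(3*y^3 - 2*y^2 + 4*y - tan(y) - sec(y) + 5)/5 + C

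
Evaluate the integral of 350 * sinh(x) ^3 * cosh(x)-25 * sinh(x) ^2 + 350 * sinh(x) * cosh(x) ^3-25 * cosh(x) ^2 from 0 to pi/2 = -25*(2 - 7*sinh(pi))*sinh(pi)/4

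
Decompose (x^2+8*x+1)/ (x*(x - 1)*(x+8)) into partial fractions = 1/(72*(x + 8)) + 10/(9*(x - 1)) - 1/(8*x)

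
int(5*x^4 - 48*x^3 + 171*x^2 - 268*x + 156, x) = x^5 - 12*x^4 + 57*x^3 - 134*x^2 + 156*x + C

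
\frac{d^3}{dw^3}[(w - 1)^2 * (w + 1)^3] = 60*w^2 + 24*w - 12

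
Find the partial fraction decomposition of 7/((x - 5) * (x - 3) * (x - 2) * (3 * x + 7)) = -189/(4576*(3*x + 7)) + 7/(39*(x - 2)) - 7/(32*(x - 3)) + 7/(132*(x - 5))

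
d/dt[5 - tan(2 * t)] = -2/cos(2*t)^2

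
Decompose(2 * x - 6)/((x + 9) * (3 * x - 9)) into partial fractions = 2/(3*(x + 9))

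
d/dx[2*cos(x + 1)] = -2*sin(x + 1)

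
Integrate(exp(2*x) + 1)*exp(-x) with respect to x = 2*sinh(x) + C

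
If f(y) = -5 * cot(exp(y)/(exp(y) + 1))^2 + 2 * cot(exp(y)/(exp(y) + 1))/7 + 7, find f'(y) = 2*(-1 + 35*cos(exp(y)/(exp(y) + 1))/sin(exp(y)/(exp(y) + 1)))*exp(y)/((7*exp(2*y) + 14*exp(y) + 7)*sin(exp(y)/(exp(y) + 1))^2)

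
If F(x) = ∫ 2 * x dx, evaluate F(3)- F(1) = 8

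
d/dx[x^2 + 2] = 2*x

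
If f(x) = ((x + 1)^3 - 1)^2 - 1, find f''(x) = 30*x^4 + 120*x^3 + 180*x^2 + 108*x + 18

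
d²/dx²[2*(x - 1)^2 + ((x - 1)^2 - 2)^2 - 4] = 12*x^2 - 24*x + 8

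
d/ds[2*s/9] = 2/9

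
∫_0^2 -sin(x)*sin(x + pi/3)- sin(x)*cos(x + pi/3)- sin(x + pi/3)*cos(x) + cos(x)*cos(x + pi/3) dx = -1/2 + (cos(2) + sin(2))*cos(pi/3 + 2)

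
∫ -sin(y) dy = cos(y) + C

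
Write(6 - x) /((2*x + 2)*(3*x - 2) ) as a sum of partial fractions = 8/(5*(3*x - 2)) - 7/(10*(x + 1))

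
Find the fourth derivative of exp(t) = exp(t)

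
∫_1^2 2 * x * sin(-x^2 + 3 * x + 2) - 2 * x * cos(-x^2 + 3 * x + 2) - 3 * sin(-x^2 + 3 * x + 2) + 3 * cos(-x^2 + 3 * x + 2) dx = 0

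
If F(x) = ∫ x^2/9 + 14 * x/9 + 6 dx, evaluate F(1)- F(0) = 184/27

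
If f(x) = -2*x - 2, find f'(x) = -2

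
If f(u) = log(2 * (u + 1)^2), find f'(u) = 2/(u + 1)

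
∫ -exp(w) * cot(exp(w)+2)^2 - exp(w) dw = cot(exp(w) + 2) + C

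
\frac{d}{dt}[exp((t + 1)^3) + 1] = 3*t^2*exp(t^3 + 3*t^2 + 3*t + 1) + 6*t*exp(t^3 + 3*t^2 + 3*t + 1) + 3*exp(t^3 + 3*t^2 + 3*t + 1)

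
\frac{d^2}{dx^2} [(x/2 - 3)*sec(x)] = (-x/2 + x/cos(x)^2 + sin(x)/cos(x) + 3 - 6/cos(x)^2)/cos(x)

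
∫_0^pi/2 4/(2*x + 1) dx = 2*log(1 + pi)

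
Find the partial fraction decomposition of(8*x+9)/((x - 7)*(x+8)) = 11/(3*(x + 8)) + 13/(3*(x - 7))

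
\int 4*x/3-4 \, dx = 2*x^2/3 - 4*x + C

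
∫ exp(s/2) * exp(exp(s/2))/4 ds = exp(exp(s/2))/2 + C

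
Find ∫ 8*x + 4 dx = 4*x^2 + 4*x + C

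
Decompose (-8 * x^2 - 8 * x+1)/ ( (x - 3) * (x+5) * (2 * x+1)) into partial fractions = -4/(21*(2*x + 1)) - 53/(24*(x + 5)) - 95/(56*(x - 3))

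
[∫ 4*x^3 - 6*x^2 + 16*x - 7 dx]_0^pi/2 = -3*pi/2 - 4 + 3*pi^2/4 + (-pi/2 + 2 + pi^2/4)^2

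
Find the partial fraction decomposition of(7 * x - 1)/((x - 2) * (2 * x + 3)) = 23/(7*(2*x + 3)) + 13/(7*(x - 2))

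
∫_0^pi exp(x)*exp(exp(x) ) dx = -E + exp(exp(pi))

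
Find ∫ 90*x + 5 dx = 45*x^2 + 5*x + C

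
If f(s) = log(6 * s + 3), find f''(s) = -4/(4*s^2 + 4*s + 1)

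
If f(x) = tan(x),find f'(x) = cos(x)^(-2)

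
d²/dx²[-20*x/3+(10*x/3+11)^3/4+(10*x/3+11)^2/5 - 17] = 500*x/9 + 1690/9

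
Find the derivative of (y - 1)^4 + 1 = 4*y^3 - 12*y^2 + 12*y - 4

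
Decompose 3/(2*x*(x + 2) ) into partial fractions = -3/(4*(x + 2)) + 3/(4*x)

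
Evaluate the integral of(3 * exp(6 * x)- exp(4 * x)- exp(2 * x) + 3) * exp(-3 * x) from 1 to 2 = -(E - exp(-1))^3 - 2*E - 2*exp(-2) + 2*exp(-1) + 2*exp(2) + (-exp(-2) + exp(2))^3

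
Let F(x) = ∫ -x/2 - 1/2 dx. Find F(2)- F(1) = -5/4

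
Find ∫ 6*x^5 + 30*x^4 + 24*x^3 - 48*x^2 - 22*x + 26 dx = x^6 + 6*x^5 + 6*x^4 - 16*x^3 - 11*x^2 + 26*x + C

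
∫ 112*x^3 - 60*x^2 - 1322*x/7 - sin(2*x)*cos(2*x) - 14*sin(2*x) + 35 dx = 28*x^4 - 20*x^3 - 661*x^2/7 + 35*x + sin(x)^4 - 15*sin(x)^2 + C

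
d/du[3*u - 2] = 3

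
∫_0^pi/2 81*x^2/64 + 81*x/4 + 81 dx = -216 + (3*pi/8 + 6)^3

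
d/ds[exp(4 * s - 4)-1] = 4*exp(4*s - 4)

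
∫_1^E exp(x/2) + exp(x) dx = -(1 + exp(1/2))^2 + (1 + exp(E/2))^2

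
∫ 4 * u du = 2*u^2 + C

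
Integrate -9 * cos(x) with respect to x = -9*sin(x) + C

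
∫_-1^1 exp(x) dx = E - exp(-1)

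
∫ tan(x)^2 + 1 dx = tan(x) + C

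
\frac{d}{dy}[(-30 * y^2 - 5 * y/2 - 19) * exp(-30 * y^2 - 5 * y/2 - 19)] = (7200*y^3 + 900*y^2 + 4345*y + 180)*exp(-30*y^2 - 5*y/2 - 19)/4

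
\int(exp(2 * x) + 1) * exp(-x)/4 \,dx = sinh(x)/2 + C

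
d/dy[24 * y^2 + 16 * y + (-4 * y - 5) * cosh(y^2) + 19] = -8*y^2*sinh(y^2) - 10*y*sinh(y^2) + 48*y - 4*cosh(y^2) + 16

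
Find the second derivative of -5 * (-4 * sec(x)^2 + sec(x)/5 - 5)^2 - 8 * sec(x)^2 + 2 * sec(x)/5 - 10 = 2*(-26*sin(x)^4/(5*cos(x)^3) + 2082/5 - 36/cos(x) + 77/(5*cos(x)^2) + 266/(5*cos(x)^3) - 800/cos(x)^4)/cos(x)^2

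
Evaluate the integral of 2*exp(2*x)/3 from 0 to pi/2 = -1/3 + exp(pi)/3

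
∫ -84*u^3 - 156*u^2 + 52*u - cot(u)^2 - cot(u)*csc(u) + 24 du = -21*u^4 - 52*u^3 + 26*u^2 + 25*u + cot(u) + csc(u) + C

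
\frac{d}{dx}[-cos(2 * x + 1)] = 2*sin(2*x + 1)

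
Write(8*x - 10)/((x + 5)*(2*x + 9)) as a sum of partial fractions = -92/(2*x + 9) + 50/(x + 5)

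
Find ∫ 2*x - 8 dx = x^2 - 8*x + C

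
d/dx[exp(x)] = exp(x)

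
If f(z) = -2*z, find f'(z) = -2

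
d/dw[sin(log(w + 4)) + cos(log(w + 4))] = sqrt(2)*cos(log(w + 4) + pi/4)/(w + 4)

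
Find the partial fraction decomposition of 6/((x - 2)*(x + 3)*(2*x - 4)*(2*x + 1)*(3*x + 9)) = 16/(625*(2*x + 1)) - 4/(625*(x + 3)) - 1/(125*(x + 3)^2) - 4/(625*(x - 2)) + 1/(125*(x - 2)^2)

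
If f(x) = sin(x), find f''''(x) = sin(x)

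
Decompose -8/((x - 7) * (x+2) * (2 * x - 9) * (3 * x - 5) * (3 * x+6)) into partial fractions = -27/(4114*(3*x - 5)) + 128/(43095*(2*x - 9)) + 5536/(4969107*(x + 2)) + 8/(3861*(x + 2)^2) - 1/(2430*(x - 7))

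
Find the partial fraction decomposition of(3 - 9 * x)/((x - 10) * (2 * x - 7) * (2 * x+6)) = 57/(169*(2*x - 7)) + 15/(169*(x + 3)) - 87/(338*(x - 10))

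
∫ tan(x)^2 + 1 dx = tan(x) + C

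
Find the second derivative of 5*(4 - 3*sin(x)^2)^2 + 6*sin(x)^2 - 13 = -720*sin(x)^4 + 996*sin(x)^2 - 228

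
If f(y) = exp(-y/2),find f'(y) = -exp(-y/2)/2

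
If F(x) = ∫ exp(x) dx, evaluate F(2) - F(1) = -E + exp(2)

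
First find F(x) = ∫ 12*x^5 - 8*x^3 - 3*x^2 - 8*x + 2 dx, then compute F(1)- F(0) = -3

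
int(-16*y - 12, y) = -8*y^2 - 12*y + C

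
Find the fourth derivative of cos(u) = cos(u)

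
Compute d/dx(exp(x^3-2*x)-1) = 3*x^2*exp(x^3 - 2*x) - 2*exp(x^3 - 2*x)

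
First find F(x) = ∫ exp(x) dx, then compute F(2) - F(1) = -E + exp(2)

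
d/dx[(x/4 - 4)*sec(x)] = x*tan(x)*sec(x)/4 - 4*tan(x)*sec(x) + sec(x)/4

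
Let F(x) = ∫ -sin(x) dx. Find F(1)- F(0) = -1 + cos(1)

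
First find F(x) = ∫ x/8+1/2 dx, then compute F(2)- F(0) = 5/4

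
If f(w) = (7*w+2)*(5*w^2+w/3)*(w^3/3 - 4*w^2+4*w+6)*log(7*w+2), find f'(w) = 70*w^5*log(7*w + 2) + 35*w^5/3 - 6115*w^4*log(7*w + 2)/9 - 1253*w^4/9 + 3272*w^3*log(7*w + 2)/9 + 392*w^3/3 + 770*w^2*log(7*w + 2) + 658*w^2/3 + 460*w*log(7*w + 2)/3 + 14*w + 4*log(7*w + 2)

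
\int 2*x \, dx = x^2 + C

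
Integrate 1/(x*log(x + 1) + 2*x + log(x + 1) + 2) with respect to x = log(log(x + 1) + 2) + C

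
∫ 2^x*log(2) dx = 2^x + C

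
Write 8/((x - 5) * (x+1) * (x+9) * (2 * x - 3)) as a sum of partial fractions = -64/(735*(2*x - 3)) - 1/(294*(x + 9)) + 1/(30*(x + 1)) + 2/(147*(x - 5))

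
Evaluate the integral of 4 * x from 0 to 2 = 8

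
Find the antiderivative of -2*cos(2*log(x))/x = -sin(2*log(x)) + C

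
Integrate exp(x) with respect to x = exp(x) + C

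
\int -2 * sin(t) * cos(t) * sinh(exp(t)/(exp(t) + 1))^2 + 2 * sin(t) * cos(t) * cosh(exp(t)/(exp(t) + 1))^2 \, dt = sin(t)^2 + C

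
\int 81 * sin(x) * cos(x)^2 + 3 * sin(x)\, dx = -27*cos(x)^3 - 3*cos(x) + C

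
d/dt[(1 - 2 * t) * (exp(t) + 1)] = -2*t*exp(t) - exp(t) - 2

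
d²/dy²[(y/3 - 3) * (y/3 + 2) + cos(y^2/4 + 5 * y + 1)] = -y^2*cos(y^2/4 + 5*y + 1)/4 - 5*y*cos(y^2/4 + 5*y + 1) - sin(y^2/4 + 5*y + 1)/2 - 25*cos(y^2/4 + 5*y + 1) + 2/9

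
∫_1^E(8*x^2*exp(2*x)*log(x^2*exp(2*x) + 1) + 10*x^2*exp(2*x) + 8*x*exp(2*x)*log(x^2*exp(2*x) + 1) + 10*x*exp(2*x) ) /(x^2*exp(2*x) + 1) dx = -5*log(1 + exp(2)) - 2*log(1 + exp(2))^2 + 5*log(1 + exp(2)*exp(2*E)) + 2*log(1 + exp(2)*exp(2*E))^2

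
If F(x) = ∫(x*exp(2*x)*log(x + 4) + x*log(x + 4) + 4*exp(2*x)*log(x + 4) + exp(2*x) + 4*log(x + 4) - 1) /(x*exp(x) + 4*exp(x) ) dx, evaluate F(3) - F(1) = -(E - exp(-1))*log(5) + (-exp(-3) + exp(3))*log(7)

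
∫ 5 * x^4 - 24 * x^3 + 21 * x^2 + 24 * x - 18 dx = x^5 - 6*x^4 + 7*x^3 + 12*x^2 - 18*x + C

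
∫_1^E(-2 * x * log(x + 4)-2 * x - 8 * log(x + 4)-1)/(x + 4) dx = (-2*E - 1)*log(E + 4) + 3*log(5)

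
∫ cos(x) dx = sin(x) + C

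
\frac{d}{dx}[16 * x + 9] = 16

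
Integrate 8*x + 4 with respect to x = 4*x^2 + 4*x + C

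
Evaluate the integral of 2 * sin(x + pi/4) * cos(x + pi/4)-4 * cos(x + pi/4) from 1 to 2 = -(-2 + sin(pi/4 + 1))^2 + (-2 + sin(pi/4 + 2))^2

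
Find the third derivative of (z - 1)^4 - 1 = 24*z - 24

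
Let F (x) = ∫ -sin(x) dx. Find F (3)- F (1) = cos(3) - cos(1)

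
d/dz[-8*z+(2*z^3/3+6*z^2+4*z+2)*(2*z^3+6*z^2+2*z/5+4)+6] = 8*z^5 + 80*z^4 + 2656*z^3/15 + 496*z^2/5 + 376*z/5 + 44/5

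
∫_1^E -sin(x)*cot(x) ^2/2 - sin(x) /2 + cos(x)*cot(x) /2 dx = cos(E)/2 - cos(1)/2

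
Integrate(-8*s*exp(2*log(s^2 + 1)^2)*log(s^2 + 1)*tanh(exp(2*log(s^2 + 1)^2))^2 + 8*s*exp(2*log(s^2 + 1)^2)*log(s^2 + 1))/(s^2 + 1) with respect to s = tanh(exp(2*log(s^2 + 1)^2)) + C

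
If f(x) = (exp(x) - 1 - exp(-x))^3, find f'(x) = (3*exp(6*x) - 6*exp(5*x) + 6*exp(x) + 3)*exp(-3*x)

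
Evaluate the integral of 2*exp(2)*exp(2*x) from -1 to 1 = -1 + exp(4)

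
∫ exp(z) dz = exp(z) + C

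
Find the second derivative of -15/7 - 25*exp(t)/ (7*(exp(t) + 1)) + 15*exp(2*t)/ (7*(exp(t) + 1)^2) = (-5*exp(3*t) + 60*exp(2*t) - 25*exp(t))/(7*exp(4*t) + 28*exp(3*t) + 42*exp(2*t) + 28*exp(t) + 7)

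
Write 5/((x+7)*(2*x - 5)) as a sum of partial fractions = 10/(19*(2*x - 5)) - 5/(19*(x + 7))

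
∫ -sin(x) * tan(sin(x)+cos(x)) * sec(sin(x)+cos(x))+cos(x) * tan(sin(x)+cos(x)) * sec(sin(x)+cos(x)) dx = sec(sin(x) + cos(x)) + C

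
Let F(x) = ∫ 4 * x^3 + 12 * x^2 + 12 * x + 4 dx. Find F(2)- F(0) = 80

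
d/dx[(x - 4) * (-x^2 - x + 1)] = -3*x^2 + 6*x + 5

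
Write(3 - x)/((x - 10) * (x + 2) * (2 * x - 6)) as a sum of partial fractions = 1/(24*(x + 2)) - 1/(24*(x - 10))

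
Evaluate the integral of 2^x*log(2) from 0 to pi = -1 + 2^pi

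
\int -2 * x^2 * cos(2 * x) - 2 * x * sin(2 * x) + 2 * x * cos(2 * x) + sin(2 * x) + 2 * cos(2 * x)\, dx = (-x^2 + x + 1)*sin(2*x) + C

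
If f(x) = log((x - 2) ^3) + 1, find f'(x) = 3/(x - 2)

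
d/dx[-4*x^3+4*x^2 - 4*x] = -12*x^2 + 8*x - 4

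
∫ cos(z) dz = sin(z) + C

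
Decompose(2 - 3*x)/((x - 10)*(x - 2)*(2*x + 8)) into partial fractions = 1/(12*(x + 4)) + 1/(24*(x - 2)) - 1/(8*(x - 10))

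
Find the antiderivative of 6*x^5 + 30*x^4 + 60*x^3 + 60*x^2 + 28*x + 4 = x^6 + 6*x^5 + 15*x^4 + 20*x^3 + 14*x^2 + 4*x + C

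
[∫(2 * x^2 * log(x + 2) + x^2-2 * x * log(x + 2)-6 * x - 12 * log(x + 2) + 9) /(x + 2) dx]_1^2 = -4*log(3) + log(4)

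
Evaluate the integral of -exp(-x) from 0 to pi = -1 + exp(-pi)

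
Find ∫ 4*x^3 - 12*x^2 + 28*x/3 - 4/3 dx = x^4 - 4*x^3 + 14*x^2/3 - 4*x/3 + C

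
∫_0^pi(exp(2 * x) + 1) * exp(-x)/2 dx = -exp(-pi)/2 + exp(pi)/2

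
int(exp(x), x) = exp(x) + C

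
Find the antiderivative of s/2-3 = s^2/4 - 3*s + C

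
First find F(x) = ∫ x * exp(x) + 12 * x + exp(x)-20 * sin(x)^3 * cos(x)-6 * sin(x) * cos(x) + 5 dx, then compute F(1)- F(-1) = exp(-1) + E + 10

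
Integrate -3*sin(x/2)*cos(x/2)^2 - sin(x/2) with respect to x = (cos(x) + 3)*cos(x/2) + C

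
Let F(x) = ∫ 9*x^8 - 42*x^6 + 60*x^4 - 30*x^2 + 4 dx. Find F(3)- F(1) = 9218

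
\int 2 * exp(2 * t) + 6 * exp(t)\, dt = (exp(t) + 3)^2 + C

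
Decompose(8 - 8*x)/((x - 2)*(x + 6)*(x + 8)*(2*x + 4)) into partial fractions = -3/(10*(x + 8)) + 7/(16*(x + 6)) - 1/(8*(x + 2)) - 1/(80*(x - 2))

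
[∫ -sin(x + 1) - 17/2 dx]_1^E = -17*E/2 + cos(1 + E) - cos(2) + 17/2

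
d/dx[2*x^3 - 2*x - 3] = 6*x^2 - 2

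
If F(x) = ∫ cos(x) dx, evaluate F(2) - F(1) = -sin(1) + sin(2)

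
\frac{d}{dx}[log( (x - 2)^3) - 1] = 3/(x - 2)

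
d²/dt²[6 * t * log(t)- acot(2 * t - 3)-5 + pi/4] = (24*t^4 - 144*t^3 + 332*t^2 - 354*t + 150)/(4*t^5 - 24*t^4 + 56*t^3 - 60*t^2 + 25*t)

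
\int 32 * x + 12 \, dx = 16*x^2 + 12*x + C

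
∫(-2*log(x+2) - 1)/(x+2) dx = (-log(x + 2) - 1)*log(x + 2) + C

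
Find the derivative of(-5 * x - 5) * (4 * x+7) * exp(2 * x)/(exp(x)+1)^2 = (-40*x^2*exp(2*x) - 40*x*exp(3*x) - 150*x*exp(2*x) - 55*exp(3*x) - 125*exp(2*x))/(exp(3*x) + 3*exp(2*x) + 3*exp(x) + 1)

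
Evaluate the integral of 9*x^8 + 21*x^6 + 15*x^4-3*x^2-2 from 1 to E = -2*exp(3) - 2*E - 4 + (E + exp(3))^3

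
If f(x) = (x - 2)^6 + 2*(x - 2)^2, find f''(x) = 30*x^4 - 240*x^3 + 720*x^2 - 960*x + 484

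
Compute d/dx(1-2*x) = -2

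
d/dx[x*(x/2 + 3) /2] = x/2 + 3/2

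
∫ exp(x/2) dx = 2*exp(x/2) + C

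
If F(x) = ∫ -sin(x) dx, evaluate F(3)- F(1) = cos(3) - cos(1)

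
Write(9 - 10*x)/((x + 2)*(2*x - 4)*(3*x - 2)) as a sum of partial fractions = -21/(64*(3*x - 2)) + 29/(64*(x + 2)) - 11/(32*(x - 2))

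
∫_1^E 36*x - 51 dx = -17 + 2*(5 - 3*E)^2 + 9*E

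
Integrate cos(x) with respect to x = sin(x) + C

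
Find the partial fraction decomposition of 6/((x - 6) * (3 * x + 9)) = -2/(9*(x + 3)) + 2/(9*(x - 6))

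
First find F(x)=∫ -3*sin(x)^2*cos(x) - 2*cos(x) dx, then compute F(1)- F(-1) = -11*sin(1)/2 + sin(3)/2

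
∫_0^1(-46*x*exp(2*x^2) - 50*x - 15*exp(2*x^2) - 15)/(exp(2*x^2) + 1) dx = -40 - log(2) + log(1 + exp(2))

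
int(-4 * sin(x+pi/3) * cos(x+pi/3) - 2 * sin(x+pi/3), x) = 2*(cos(x + pi/3) + 1)*cos(x + pi/3) + C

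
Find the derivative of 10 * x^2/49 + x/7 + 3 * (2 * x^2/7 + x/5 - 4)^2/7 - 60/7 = 48*x^3/343 + 36*x^2/245 - 1858*x/1225 - 19/35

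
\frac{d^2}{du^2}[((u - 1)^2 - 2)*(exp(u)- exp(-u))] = (u^2*exp(2*u) - u^2 + 2*u*exp(2*u) + 6*u - 3*exp(2*u) - 5)*exp(-u)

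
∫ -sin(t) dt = cos(t) + C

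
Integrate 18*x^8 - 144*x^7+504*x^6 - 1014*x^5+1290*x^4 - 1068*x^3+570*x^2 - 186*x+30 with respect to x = 2*x^9 - 18*x^8 + 72*x^7 - 169*x^6 + 258*x^5 - 267*x^4 + 190*x^3 - 93*x^2 + 30*x + C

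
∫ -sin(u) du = cos(u) + C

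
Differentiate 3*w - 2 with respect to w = 3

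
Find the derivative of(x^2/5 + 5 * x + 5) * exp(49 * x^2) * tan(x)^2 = (98*x^3*tan(x)/5 + 2*x^2*tan(x)^2/5 + 490*x^2*tan(x) + 2*x^2/5 + 10*x*tan(x)^2 + 2452*x*tan(x)/5 + 10*x + 10*tan(x)^2 + 5*tan(x) + 10)*exp(49*x^2)*tan(x)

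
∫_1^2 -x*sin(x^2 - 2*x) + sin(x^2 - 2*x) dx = 1/2 - cos(1)/2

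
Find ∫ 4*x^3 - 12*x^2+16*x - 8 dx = x^4 - 4*x^3 + 8*x^2 - 8*x + C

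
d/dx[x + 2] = 1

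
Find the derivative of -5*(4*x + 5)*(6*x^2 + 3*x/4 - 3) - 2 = -360*x^2 - 330*x + 165/4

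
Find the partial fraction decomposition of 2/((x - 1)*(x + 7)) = -1/(4*(x + 7)) + 1/(4*(x - 1))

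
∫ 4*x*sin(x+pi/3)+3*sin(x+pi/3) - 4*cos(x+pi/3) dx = (-4*x - 3)*cos(x + pi/3) + C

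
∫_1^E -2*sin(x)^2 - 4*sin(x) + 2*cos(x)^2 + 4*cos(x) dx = -(cos(1) + sin(1) + 2)^2 + (cos(E) + sin(E) + 2)^2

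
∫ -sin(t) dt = cos(t) + C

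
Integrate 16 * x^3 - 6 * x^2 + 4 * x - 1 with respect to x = 4*x^4 - 2*x^3 + 2*x^2 - x + C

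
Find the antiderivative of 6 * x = 3*x^2 + C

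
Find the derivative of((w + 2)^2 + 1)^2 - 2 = 4*w^3 + 24*w^2 + 52*w + 40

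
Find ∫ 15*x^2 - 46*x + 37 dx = 5*x^3 - 23*x^2 + 37*x + C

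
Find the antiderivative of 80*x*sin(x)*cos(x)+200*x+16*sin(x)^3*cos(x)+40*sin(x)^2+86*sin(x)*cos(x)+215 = 15*x + 4*(5*x + sin(x)^2 + 5)^2 + 3*sin(x)^2 + C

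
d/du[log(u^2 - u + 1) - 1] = (2*u - 1)/(u^2 - u + 1)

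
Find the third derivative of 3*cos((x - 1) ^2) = 24*x^3*sin(x^2 - 2*x + 1) - 72*x^2*sin(x^2 - 2*x + 1) + 72*x*sin(x^2 - 2*x + 1) - 36*x*cos(x^2 - 2*x + 1) - 24*sin(x^2 - 2*x + 1) + 36*cos(x^2 - 2*x + 1)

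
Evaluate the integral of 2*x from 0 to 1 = 1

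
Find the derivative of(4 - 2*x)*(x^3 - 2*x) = -8*x^3 + 12*x^2 + 8*x - 8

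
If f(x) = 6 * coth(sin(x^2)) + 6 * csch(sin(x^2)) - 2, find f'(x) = -12*x*(cosh(sin(x^2)) + 1)*cos(x^2)/sinh(sin(x^2))^2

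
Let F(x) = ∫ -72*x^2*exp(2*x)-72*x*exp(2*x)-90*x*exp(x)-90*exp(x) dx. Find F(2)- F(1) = -4*(-6*exp(2) - 3)^2 - 36*exp(2) + 18*E + 4*(-3*E - 3)^2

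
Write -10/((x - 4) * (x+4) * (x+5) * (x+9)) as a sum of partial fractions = 1/(26*(x + 9)) - 5/(18*(x + 5)) + 1/(4*(x + 4)) - 5/(468*(x - 4))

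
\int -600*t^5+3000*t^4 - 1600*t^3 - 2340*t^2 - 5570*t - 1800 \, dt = -100*t^6 + 600*t^5 - 400*t^4 - 780*t^3 - 2785*t^2 - 1800*t + C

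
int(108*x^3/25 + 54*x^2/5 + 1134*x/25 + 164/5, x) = 27*x^4/25 + 18*x^3/5 + 567*x^2/25 + 164*x/5 + C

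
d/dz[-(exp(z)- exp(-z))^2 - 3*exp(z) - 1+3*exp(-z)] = (-2*exp(4*z) - 3*exp(3*z) - 3*exp(z) + 2)*exp(-2*z)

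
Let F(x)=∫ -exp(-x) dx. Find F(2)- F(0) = -1 + exp(-2)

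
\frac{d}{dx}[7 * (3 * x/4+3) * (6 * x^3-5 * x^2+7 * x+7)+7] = 126*x^3 + 1197*x^2/4 - 273*x/2 + 735/4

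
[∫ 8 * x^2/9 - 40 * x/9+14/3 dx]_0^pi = -2*pi/3 + (-2 + 2*pi/3)^3 + (-2 + 2*pi/3)^2 + 4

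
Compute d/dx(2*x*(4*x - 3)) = 16*x - 6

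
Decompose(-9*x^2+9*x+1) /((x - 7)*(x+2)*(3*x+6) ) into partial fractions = -352/(243*(x + 2)) + 53/(27*(x + 2)^2) - 377/(243*(x - 7))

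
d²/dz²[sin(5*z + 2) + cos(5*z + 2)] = -25*sqrt(2)*sin(5*z + pi/4 + 2)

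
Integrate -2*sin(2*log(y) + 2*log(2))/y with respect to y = cos(2*log(2*y)) + C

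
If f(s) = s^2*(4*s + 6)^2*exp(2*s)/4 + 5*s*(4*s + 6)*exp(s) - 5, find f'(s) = 8*s^4*exp(2*s) + 40*s^3*exp(2*s) + 54*s^2*exp(2*s) + 20*s^2*exp(s) + 18*s*exp(2*s) + 70*s*exp(s) + 30*exp(s)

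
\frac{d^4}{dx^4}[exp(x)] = exp(x)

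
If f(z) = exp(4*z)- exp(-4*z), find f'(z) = (4*exp(8*z) + 4)*exp(-4*z)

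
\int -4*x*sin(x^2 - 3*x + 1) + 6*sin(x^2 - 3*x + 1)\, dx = 2*cos(x^2 - 3*x + 1) + C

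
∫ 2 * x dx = x^2 + C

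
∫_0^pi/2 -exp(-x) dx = -1 + exp(-pi/2)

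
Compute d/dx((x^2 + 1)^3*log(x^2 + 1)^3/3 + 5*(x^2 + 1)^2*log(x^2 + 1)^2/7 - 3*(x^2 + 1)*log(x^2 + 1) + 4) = 2*x^5*log(x^2 + 1)^3 + 2*x^5*log(x^2 + 1)^2 + 4*x^3*log(x^2 + 1)^3 + 48*x^3*log(x^2 + 1)^2/7 + 20*x^3*log(x^2 + 1)/7 + 2*x*log(x^2 + 1)^3 + 34*x*log(x^2 + 1)^2/7 - 22*x*log(x^2 + 1)/7 - 6*x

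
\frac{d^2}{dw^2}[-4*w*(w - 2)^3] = -48*w^2 + 144*w - 96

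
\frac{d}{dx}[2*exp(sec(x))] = 2*exp(sec(x))*tan(x)*sec(x)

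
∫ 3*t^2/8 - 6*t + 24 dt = t^3/8 - 3*t^2 + 24*t + C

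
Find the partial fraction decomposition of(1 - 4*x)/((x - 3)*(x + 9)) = -37/(12*(x + 9)) - 11/(12*(x - 3))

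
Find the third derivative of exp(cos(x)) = (cos(x) + 3)*exp(cos(x))*sin(x)*cos(x)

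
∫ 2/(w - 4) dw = 2*log(4 - w) + C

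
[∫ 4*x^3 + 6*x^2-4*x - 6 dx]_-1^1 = -8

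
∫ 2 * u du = u^2 + C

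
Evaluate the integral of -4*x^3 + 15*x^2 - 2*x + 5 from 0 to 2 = 30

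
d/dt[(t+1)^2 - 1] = 2*t + 2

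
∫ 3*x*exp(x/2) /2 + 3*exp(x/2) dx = 3*x*exp(x/2) + C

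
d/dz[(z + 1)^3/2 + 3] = 3*z^2/2 + 3*z + 3/2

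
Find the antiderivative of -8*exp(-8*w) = exp(-8*w) + C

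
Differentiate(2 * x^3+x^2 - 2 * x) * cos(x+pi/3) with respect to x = -2*x^3*sin(x + pi/3) - x^2*sin(x + pi/3) + 6*x^2*cos(x + pi/3) + 2*sqrt(2)*x*cos(x + pi/12) - 2*cos(x + pi/3)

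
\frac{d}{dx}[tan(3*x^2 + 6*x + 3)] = 6*x*tan(3*x^2 + 6*x + 3)^2 + 6*x + 6*tan(3*x^2 + 6*x + 3)^2 + 6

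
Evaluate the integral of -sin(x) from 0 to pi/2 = -1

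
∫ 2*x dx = x^2 + C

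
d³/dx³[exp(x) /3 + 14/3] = exp(x)/3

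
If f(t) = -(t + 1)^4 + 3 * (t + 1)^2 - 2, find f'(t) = -4*t^3 - 12*t^2 - 6*t + 2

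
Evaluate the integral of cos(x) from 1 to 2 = -sin(1) + sin(2)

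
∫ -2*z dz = -z^2 + C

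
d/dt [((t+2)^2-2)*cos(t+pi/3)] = -t^2*sin(t + pi/3) - 4*t*sin(t + pi/3) + 2*t*cos(t + pi/3) - 2*sin(t + pi/3) + 4*cos(t + pi/3)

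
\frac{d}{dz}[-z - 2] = -1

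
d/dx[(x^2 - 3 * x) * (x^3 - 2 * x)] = 5*x^4 - 12*x^3 - 6*x^2 + 12*x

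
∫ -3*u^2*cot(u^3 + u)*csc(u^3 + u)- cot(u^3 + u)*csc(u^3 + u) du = csc(u^3 + u) + C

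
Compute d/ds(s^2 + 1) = 2*s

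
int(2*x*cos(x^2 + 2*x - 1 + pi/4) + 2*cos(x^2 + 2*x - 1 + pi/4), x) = sin((x + 1)^2 - 2 + pi/4) + C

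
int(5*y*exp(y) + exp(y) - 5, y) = (5*y - 4)*(exp(y) - 1) + C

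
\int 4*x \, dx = 2*x^2 + C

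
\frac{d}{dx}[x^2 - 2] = 2*x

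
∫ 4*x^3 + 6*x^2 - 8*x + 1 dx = x^4 + 2*x^3 - 4*x^2 + x + C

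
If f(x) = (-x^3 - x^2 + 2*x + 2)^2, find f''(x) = 30*x^4 + 40*x^3 - 36*x^2 - 48*x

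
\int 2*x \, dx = x^2 + C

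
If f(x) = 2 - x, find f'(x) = -1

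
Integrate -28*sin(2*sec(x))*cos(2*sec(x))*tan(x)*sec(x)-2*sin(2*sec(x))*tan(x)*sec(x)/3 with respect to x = (21*cos(2*sec(x)) + 1)*cos(2*sec(x))/3 + C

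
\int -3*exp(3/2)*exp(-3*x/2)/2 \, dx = exp(3/2 - 3*x/2) + C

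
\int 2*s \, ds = s^2 + C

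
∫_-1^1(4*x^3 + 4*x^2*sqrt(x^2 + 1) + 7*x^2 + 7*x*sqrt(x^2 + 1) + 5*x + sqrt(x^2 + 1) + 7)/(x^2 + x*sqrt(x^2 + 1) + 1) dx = -log(-1 + sqrt(2)) + log(1 + sqrt(2)) + 14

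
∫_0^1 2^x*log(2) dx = 1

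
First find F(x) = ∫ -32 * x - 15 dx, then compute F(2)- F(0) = -94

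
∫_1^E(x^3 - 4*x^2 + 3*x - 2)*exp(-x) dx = (-exp(3) - E + 1 + exp(2))*exp(-E)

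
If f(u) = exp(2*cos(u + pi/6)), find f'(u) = -2*exp(2*cos(u + pi/6))*sin(u + pi/6)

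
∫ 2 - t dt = -t^2/2 + 2*t + C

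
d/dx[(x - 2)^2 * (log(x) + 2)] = (2*x^2*log(x) + 5*x^2 - 4*x*log(x) - 12*x + 4)/x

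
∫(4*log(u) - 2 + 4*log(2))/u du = 2*(log(2*u) - 1)*log(2*u) + C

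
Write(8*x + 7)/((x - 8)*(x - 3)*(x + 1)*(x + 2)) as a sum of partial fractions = 9/(50*(x + 2)) - 1/(36*(x + 1)) - 31/(100*(x - 3)) + 71/(450*(x - 8))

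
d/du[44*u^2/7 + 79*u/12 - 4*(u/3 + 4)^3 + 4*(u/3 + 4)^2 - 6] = -4*u^2/9 + 176*u/63 - 187/4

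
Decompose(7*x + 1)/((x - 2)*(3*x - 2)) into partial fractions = -17/(4*(3*x - 2)) + 15/(4*(x - 2))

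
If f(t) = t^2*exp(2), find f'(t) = 2*t*exp(2)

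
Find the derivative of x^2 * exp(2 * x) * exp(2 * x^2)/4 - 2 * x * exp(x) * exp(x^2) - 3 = x^3*exp(2*x^2 + 2*x) - 4*x^2*exp(x^2 + x) + x^2*exp(2*x^2 + 2*x)/2 - 2*x*exp(x^2 + x) + x*exp(2*x^2 + 2*x)/2 - 2*exp(x^2 + x)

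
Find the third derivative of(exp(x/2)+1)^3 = 27*exp(3*x/2)/8 + 3*exp(x/2)/8 + 3*exp(x)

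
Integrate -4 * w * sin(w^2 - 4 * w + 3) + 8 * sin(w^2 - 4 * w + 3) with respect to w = 2*cos((w - 2)^2 - 1) + C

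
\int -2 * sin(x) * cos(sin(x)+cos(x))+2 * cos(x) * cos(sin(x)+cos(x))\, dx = 2*sin(sqrt(2)*sin(x + pi/4)) + C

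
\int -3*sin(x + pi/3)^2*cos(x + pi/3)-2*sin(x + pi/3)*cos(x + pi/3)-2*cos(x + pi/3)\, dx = (-sin(x + pi/3)^2 - sin(x + pi/3) - 2)*sin(x + pi/3) + C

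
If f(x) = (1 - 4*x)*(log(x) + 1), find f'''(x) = (4*x + 2)/x^3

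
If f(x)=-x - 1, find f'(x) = -1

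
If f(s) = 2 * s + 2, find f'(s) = 2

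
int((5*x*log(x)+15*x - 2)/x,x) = (5*x - 2)*(log(x) + 2) + C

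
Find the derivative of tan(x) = cos(x)^(-2)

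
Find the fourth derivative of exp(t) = exp(t)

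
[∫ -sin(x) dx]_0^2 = -1 + cos(2)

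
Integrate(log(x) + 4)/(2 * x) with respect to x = (log(x) + 4)^2/4 + C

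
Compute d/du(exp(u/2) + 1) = exp(u/2)/2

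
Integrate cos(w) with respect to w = sin(w) + C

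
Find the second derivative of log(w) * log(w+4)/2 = (-w^2*log(w) - w^2*log(w + 4) + 2*w^2 - 8*w*log(w + 4) + 8*w - 16*log(w + 4))/(2*w^4 + 16*w^3 + 32*w^2)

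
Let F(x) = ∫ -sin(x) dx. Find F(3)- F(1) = cos(3) - cos(1)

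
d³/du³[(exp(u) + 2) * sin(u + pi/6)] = 2*sqrt(2)*exp(u)*cos(u + 5*pi/12) - 2*cos(u + pi/6)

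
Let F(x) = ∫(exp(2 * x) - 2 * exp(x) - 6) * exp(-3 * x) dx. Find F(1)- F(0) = -2 - exp(-1) + 2*exp(-3) + exp(-2)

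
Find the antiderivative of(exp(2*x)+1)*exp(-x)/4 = sinh(x)/2 + C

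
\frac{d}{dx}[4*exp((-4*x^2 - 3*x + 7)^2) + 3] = 256*x^3*exp(16*x^4 + 24*x^3 - 47*x^2 - 42*x + 49) + 288*x^2*exp(16*x^4 + 24*x^3 - 47*x^2 - 42*x + 49) - 376*x*exp(16*x^4 + 24*x^3 - 47*x^2 - 42*x + 49) - 168*exp(16*x^4 + 24*x^3 - 47*x^2 - 42*x + 49)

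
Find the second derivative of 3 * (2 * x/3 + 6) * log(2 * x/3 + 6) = 2/(x + 9)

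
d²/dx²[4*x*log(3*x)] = 4/x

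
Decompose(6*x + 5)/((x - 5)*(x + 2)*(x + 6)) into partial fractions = -31/(44*(x + 6)) + 1/(4*(x + 2)) + 5/(11*(x - 5))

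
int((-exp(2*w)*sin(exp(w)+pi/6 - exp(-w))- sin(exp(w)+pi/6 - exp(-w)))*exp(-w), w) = cos(2*sinh(w) + pi/6) + C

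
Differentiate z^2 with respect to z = 2*z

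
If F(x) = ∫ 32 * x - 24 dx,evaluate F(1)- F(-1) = -48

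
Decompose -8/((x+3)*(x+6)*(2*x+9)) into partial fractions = 32/(9*(2*x + 9)) - 8/(9*(x + 6)) - 8/(9*(x + 3))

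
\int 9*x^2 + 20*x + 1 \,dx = 3*x^3 + 10*x^2 + x + C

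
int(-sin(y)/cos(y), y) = log(cos(y)/2) + C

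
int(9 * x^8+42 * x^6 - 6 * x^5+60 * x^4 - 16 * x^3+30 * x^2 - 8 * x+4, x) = x^9 + 6*x^7 - x^6 + 12*x^5 - 4*x^4 + 10*x^3 - 4*x^2 + 4*x + C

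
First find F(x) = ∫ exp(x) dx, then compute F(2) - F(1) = -E + exp(2)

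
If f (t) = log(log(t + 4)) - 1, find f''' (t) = (2*log(t + 4)^2 + 3*log(t + 4) + 2)/(t^3*log(t + 4)^3 + 12*t^2*log(t + 4)^3 + 48*t*log(t + 4)^3 + 64*log(t + 4)^3)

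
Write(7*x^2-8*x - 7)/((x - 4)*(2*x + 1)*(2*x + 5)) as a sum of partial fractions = 227/(104*(2*x + 5)) + 5/(72*(2*x + 1)) + 73/(117*(x - 4))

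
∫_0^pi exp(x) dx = -1 + exp(pi)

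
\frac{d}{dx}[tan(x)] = cos(x)^(-2)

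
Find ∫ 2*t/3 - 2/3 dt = t^2/3 - 2*t/3 + C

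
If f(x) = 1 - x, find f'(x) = -1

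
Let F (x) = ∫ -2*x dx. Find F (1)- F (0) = -1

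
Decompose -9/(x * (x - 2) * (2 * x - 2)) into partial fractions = 9/(2*(x - 1)) - 9/(4*(x - 2)) - 9/(4*x)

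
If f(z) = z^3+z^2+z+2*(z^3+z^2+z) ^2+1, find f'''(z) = 240*z^3 + 240*z^2 + 144*z + 30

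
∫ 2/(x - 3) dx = 2*log(3 - x) + C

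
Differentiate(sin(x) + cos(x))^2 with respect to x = 2*cos(2*x)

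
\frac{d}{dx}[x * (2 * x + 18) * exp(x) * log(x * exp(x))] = 2*x^2*(x + log(x))*exp(x) + 2*x^2*exp(x) + 22*x*(x + log(x))*exp(x) + 20*x*exp(x) + 18*(x + log(x))*exp(x) + 18*exp(x)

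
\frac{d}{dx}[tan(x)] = cos(x)^(-2)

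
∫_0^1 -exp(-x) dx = -1 + exp(-1)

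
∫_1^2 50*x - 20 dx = 55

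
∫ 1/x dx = log(2*x) + C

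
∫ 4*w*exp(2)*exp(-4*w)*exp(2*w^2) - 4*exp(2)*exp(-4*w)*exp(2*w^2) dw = exp(2*(w - 1)^2) + C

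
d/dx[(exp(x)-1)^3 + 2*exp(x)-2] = 3*exp(3*x) - 6*exp(2*x) + 5*exp(x)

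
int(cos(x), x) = sin(x) + C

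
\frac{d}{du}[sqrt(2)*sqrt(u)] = sqrt(2)/(2*sqrt(u))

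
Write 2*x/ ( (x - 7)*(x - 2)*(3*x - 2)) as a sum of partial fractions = 3/(19*(3*x - 2)) - 1/(5*(x - 2)) + 14/(95*(x - 7))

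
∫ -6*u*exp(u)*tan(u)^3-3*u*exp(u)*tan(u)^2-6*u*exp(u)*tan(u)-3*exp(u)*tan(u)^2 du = -3*u*exp(u)*tan(u)^2 + C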